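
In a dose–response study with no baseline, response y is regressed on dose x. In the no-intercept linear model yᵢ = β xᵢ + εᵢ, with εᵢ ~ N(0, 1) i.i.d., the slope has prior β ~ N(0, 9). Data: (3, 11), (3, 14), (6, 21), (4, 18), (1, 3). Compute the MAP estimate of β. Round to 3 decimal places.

β̂_MAP = 3.881

log p(β | y) = −Σ(yᵢ − βxᵢ)²/(2·1) − β²/(2·9) + const.
Setting the derivative to zero: Σxᵢ(yᵢ − βxᵢ)/1 − β/9 = 0, so β = Σxᵢyᵢ / (Σxᵢ² + σ²/τ²).
Σxᵢyᵢ = 3·11 + 3·14 + 6·21 + 4·18 + 1·3 = 276; Σxᵢ² = 71; σ²/τ² = 1/9.
β̂_MAP = 276 / (71 + 1/9) = 276/(640/9) = 621/160 ≈ 3.881.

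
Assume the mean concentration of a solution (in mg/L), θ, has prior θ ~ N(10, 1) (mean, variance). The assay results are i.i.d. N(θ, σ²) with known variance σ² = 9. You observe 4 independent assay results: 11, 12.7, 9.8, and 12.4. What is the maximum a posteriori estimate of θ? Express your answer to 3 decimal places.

θ̂_MAP = 10.454

n = 4; x̄ = (11 + 12.7 + 9.8 + 12.4)/4 = 45.9/4 = 11.475.
For a Normal prior and Normal likelihood with known variance, the posterior is Normal; its mode equals its mean, the precision-weighted average.
Prior precision 1/σ₀² = 1/1 = 1; data precision n/σ² = 4/9.
θ̂ = (1·10 + (4/9)·11.475) / (1 + 4/9) = 15.1/(13/9) = 1359/130 ≈ 10.454.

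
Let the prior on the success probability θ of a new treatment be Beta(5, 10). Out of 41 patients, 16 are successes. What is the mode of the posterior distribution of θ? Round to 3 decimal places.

θ̂_MAP = 0.370

Prior: Beta(5, 10).
Data: 16 successes in 41 trials. The binomial likelihood contributes θ^16(1−θ)^25, so the posterior is Beta(5+16, 10+25) = Beta(21, 35).
For Beta(a, b) with a, b > 1 the mode is (a−1)/(a+b−2) = 20/54 ≈ 0.370.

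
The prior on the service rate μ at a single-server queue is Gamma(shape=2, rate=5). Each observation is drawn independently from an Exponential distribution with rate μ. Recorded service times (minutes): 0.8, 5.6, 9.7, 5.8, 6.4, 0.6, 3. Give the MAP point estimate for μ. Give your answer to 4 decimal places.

The Exponential(rate=μ) likelihood is ∝ μ^n e^(−μΣtᵢ). Here n = 7 and Σtᵢ = 0.8 + 5.6 + 9.7 + 5.8 + 6.4 + 0.6 + 3 = 31.9.
Posterior ∝ μe^(−5μ) · μ^7e^(−31.9μ) = μ^8e^(−36.9μ), i.e. Gamma(9, 36.9).
Mode = (a−1)/b = 8/36.9 ≈ 0.2168.

μ̂_MAP = 0.2168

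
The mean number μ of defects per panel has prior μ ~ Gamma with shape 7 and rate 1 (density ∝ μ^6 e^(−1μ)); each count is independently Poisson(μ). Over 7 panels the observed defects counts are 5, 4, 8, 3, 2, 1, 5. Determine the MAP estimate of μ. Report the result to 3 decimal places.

μ̂_MAP = 4.250

Σxᵢ = 5+4+8+3+2+1+5 = 28, with n = 7.
Posterior ∝ μ^6e^(−1μ) · μ^28e^(−7μ) = μ^34e^(−8μ), i.e. Gamma(shape=35, rate=8).
The mode of a Gamma(a, b) with a ≥ 1 (shape–rate) is (a−1)/b = 34/8 ≈ 4.250.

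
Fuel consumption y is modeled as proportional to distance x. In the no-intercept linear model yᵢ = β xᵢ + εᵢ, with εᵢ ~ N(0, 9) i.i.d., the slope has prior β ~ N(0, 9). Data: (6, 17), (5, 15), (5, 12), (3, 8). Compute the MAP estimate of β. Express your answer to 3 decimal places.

β̂_MAP = 2.719

log p(β | y) = −Σ(yᵢ − βxᵢ)²/(2·9) − β²/(2·9) + const.
Setting the derivative to zero: Σxᵢ(yᵢ − βxᵢ)/9 − β/9 = 0, so β = Σxᵢyᵢ / (Σxᵢ² + σ²/τ²).
Σxᵢyᵢ = 6·17 + 5·15 + 5·12 + 3·8 = 261; Σxᵢ² = 95; σ²/τ² = 1.
β̂_MAP = 261 / (95 + 1) = 261/96 ≈ 2.719.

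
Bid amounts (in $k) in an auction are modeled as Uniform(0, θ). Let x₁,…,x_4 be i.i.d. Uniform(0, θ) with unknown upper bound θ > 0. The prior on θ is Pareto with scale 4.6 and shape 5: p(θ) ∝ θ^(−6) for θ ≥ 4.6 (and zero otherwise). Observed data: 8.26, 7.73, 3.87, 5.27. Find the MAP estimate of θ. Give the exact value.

The Uniform(0, θ) likelihood is θ^(−n) for θ ≥ max(xᵢ), zero otherwise. Here max(xᵢ) = 8.26.
Posterior ∝ θ^(−6) · θ^(−4) = θ^(−10) on θ ≥ max(4.6, 8.26) = 8.26.
This density is strictly decreasing in θ, so the posterior mode lies at the lower boundary of the support.

θ̂_MAP = 8.26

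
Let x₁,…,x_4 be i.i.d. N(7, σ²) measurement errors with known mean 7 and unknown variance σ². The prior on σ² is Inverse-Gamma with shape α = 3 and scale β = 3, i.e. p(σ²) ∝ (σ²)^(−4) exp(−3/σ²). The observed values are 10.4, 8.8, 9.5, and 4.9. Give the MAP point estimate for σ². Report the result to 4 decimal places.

Sum of squared deviations about the known mean: SS = (10.4−7)² + (8.8−7)² + (9.5−7)² + (4.9−7)² = 25.46.
The Normal likelihood contributes (σ²)^(−n/2) exp(−SS/(2σ²)), so the posterior is Inverse-Gamma(α + n/2, β + SS/2) = Inverse-Gamma(5, 15.73).
The mode of Inverse-Gamma(a, b) is b/(a+1) = 15.73/6 ≈ 2.6217.

σ̂²_MAP = 2.6217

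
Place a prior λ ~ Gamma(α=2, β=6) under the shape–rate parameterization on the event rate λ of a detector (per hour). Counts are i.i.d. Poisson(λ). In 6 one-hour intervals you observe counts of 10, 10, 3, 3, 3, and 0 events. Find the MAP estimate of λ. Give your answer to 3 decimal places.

Σxᵢ = 10+10+3+3+3+0 = 29, with n = 6.
Posterior ∝ λe^(−6λ) · λ^29e^(−6λ) = λ^30e^(−12λ), i.e. Gamma(shape=31, rate=12).
The mode of a Gamma(a, b) with a ≥ 1 (shape–rate) is (a−1)/b = 30/12 ≈ 2.500.

λ̂_MAP = 2.500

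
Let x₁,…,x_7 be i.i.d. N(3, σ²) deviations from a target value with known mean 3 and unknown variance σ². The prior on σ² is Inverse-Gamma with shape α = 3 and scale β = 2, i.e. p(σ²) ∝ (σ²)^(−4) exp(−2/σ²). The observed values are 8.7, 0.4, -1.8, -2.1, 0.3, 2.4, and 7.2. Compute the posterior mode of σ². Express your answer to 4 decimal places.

σ̂²_MAP = 7.8393

Sum of squared deviations about the known mean: SS = (8.7−3)² + (0.4−3)² + (-1.8−3)² + (-2.1−3)² + (0.3−3)² + (2.4−3)² + (7.2−3)² = 113.59.
The Normal likelihood contributes (σ²)^(−n/2) exp(−SS/(2σ²)), so the posterior is Inverse-Gamma(α + n/2, β + SS/2) = Inverse-Gamma(6.5, 58.795).
The mode of Inverse-Gamma(a, b) is b/(a+1) = 58.795/7.5 ≈ 7.8393.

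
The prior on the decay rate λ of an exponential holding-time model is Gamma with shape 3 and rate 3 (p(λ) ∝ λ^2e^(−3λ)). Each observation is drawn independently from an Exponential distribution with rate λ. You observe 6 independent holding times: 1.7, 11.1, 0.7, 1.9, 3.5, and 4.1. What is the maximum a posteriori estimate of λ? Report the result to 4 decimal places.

The Exponential(rate=λ) likelihood is ∝ λ^n e^(−λΣtᵢ). Here n = 6 and Σtᵢ = 1.7 + 11.1 + 0.7 + 1.9 + 3.5 + 4.1 = 23.
Posterior ∝ λ^2e^(−3λ) · λ^6e^(−23λ) = λ^8e^(−26λ), i.e. Gamma(9, 26).
Mode = (a−1)/b = 8/26 ≈ 0.3077.

λ̂_MAP = 0.3077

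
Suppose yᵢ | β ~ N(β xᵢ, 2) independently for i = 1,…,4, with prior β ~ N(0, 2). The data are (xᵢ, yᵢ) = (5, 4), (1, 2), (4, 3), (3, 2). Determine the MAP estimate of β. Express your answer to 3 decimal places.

log p(β | y) = −Σ(yᵢ − βxᵢ)²/(2·2) − β²/(2·2) + const.
Setting the derivative to zero: Σxᵢ(yᵢ − βxᵢ)/2 − β/2 = 0, so β = Σxᵢyᵢ / (Σxᵢ² + σ²/τ²).
Σxᵢyᵢ = 5·4 + 1·2 + 4·3 + 3·2 = 40; Σxᵢ² = 51; σ²/τ² = 1.
β̂_MAP = 40 / (51 + 1) = 40/52 ≈ 0.769.

β̂_MAP = 0.769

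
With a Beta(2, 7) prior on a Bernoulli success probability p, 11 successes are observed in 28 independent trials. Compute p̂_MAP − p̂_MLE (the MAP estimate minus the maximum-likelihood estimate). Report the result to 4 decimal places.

MAP − MLE = -0.0500

Posterior is Beta(13, 24); MAP = (13−1)/(37−2) = 12/35 ≈ 0.34286.
MLE ignores the prior: p̂_MLE = k/n = 11/28 ≈ 0.39286.
Difference = 12/35 − 11/28 = -1/20 ≈ -0.0500.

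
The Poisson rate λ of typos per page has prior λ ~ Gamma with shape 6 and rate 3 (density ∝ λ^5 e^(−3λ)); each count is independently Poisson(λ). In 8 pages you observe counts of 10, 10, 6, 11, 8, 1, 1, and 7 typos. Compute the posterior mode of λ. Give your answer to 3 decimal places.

Σxᵢ = 10+10+6+11+8+1+1+7 = 54, with n = 8.
Posterior ∝ λ^5e^(−3λ) · λ^54e^(−8λ) = λ^59e^(−11λ), i.e. Gamma(shape=60, rate=11).
The mode of a Gamma(a, b) with a ≥ 1 (shape–rate) is (a−1)/b = 59/11 ≈ 5.364.

λ̂_MAP = 5.364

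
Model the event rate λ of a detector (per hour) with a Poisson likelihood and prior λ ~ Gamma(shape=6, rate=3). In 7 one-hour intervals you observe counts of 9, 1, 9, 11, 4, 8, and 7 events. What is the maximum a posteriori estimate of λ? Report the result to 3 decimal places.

λ̂_MAP = 5.400

Σxᵢ = 9+1+9+11+4+8+7 = 49, with n = 7.
Posterior ∝ λ^5e^(−3λ) · λ^49e^(−7λ) = λ^54e^(−10λ), i.e. Gamma(shape=55, rate=10).
The mode of a Gamma(a, b) with a ≥ 1 (shape–rate) is (a−1)/b = 54/10 ≈ 5.400.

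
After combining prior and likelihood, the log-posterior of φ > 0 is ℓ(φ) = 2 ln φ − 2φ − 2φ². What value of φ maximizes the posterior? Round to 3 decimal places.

ℓ'(φ) = 2/φ − 2 − 4φ. Setting this to zero and multiplying by φ: 4φ² + 2φ − 2 = 0.
φ = (−2 + √(2² + 4·4·2)) / (2·4) = (−2 + √36) / 8 = (−2 + 6)/8 = 1/2.
ℓ''(φ) = −2/φ² − 4 < 0, confirming a maximum.

φ̂_MAP = 0.500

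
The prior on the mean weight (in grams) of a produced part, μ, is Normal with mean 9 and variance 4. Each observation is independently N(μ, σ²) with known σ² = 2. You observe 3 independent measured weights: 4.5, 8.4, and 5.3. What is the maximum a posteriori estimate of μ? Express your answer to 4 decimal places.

n = 3; x̄ = (4.5 + 8.4 + 5.3)/3 = 18.2/3 = 91/15 ≈ 6.0667.
For a Normal prior and Normal likelihood with known variance, the posterior is Normal; its mode equals its mean, the precision-weighted average.
Prior precision 1/σ₀² = 1/4 = 0.25; data precision n/σ² = 3/2 = 1.5.
μ̂ = (0.25·9 + 1.5·(91/15)) / (0.25 + 1.5) = 11.35/1.75 = 227/35 ≈ 6.4857.

μ̂_MAP = 6.4857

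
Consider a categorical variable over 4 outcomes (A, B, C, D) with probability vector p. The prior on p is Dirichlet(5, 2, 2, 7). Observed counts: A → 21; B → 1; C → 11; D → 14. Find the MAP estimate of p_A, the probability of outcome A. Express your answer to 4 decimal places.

MAP estimate of p_A = 0.4237

The posterior is Dirichlet(αᵢ + nᵢ) = Dirichlet(26, 3, 13, 21).
For a Dirichlet(a₁,…,a_K) with all aᵢ > 1, the mode has j-th component (aⱼ − 1)/(Σaᵢ − K).
Here Σaᵢ = 63 and K = 4, so p_A = (26 − 1)/(63 − 4) = 25/59 ≈ 0.4237.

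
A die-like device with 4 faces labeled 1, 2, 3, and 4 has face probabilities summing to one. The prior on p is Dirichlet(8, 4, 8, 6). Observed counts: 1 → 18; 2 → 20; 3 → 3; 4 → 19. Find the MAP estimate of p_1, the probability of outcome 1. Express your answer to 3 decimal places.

MAP estimate: 0.305

The posterior is Dirichlet(αᵢ + nᵢ) = Dirichlet(26, 24, 11, 25).
For a Dirichlet(a₁,…,a_K) with all aᵢ > 1, the mode has j-th component (aⱼ − 1)/(Σaᵢ − K).
Here Σaᵢ = 86 and K = 4, so p_1 = (26 − 1)/(86 − 4) = 25/82 ≈ 0.305.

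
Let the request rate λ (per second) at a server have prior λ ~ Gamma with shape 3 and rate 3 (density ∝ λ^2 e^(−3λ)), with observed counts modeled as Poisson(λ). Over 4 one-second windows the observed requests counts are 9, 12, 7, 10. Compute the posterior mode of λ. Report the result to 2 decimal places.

λ̂_MAP = 5.71

Σxᵢ = 9+12+7+10 = 38, with n = 4.
Posterior ∝ λ^2e^(−3λ) · λ^38e^(−4λ) = λ^40e^(−7λ), i.e. Gamma(shape=41, rate=7).
The mode of a Gamma(a, b) with a ≥ 1 (shape–rate) is (a−1)/b = 40/7 ≈ 5.71.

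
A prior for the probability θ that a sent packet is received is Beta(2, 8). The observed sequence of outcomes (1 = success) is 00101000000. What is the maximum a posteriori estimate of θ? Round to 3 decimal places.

θ̂_MAP = 0.158

Prior: Beta(2, 8).
Data: 2 successes in 11 trials (from the sequence). The binomial likelihood contributes θ^2(1−θ)^9, so the posterior is Beta(2+2, 8+9) = Beta(4, 17).
For Beta(a, b) with a, b > 1 the mode is (a−1)/(a+b−2) = 3/19 ≈ 0.158.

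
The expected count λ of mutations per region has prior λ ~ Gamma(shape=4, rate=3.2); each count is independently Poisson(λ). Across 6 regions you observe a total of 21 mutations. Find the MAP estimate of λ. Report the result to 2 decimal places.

Σxᵢ = 21, n = 6.
Posterior ∝ λ^3e^(−3.2λ) · λ^21e^(−6λ) = λ^24e^(−9.2λ), i.e. Gamma(shape=25, rate=9.2).
The mode of a Gamma(a, b) with a ≥ 1 (shape–rate) is (a−1)/b = 24/9.2 ≈ 2.61.

λ̂_MAP = 2.61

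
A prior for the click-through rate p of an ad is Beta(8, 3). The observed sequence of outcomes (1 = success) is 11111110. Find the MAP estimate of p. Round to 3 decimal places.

p̂_MAP = 0.824

Prior: Beta(8, 3).
Data: 7 successes in 8 trials (from the sequence). The binomial likelihood contributes p^7(1−p)^1, so the posterior is Beta(8+7, 3+1) = Beta(15, 4).
For Beta(a, b) with a, b > 1 the mode is (a−1)/(a+b−2) = 14/17 ≈ 0.824.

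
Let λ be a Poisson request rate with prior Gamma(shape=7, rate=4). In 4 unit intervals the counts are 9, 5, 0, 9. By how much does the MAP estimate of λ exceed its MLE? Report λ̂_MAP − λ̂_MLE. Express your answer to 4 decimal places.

Σxᵢ = 23. Posterior is Gamma(30, 8); MAP = (30−1)/8 = 29/8 ≈ 3.62500.
MLE = x̄ = 23/4 ≈ 5.75000.
Difference = 29/8 − 23/4 = -17/8 ≈ -2.1250.

MAP − MLE = -2.1250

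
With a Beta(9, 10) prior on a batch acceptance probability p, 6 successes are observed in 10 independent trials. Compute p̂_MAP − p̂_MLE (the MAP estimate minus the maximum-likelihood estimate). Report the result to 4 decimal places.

MAP − MLE = -0.0815

Posterior is Beta(15, 14); MAP = (15−1)/(29−2) = 14/27 ≈ 0.51852.
MLE ignores the prior: p̂_MLE = k/n = 6/10 ≈ 0.60000.
Difference = 14/27 − 6/10 = -11/135 ≈ -0.0815.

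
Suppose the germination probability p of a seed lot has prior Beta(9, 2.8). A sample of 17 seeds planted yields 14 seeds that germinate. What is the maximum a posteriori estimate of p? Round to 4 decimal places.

p̂_MAP = 0.8209

Prior: Beta(9, 2.8).
Data: 14 successes in 17 trials. The binomial likelihood contributes p^14(1−p)^3, so the posterior is Beta(9+14, 2.8+3) = Beta(23, 5.8).
For Beta(a, b) with a, b > 1 the mode is (a−1)/(a+b−2) = 22/26.8 ≈ 0.8209.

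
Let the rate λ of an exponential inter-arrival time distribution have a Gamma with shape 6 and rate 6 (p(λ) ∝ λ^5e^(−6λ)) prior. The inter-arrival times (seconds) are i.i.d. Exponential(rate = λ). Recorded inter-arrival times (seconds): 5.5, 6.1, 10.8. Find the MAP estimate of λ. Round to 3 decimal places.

λ̂_MAP = 0.282

The Exponential(rate=λ) likelihood is ∝ λ^n e^(−λΣtᵢ). Here n = 3 and Σtᵢ = 5.5 + 6.1 + 10.8 = 22.4.
Posterior ∝ λ^5e^(−6λ) · λ^3e^(−22.4λ) = λ^8e^(−28.4λ), i.e. Gamma(9, 28.4).
Mode = (a−1)/b = 8/28.4 ≈ 0.282.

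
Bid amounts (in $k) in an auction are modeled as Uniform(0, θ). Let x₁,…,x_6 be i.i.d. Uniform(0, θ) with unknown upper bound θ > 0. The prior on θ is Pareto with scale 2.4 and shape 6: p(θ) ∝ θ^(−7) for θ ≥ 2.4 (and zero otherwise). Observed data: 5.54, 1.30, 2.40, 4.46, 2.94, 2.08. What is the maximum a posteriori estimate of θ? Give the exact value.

The Uniform(0, θ) likelihood is θ^(−n) for θ ≥ max(xᵢ), zero otherwise. Here max(xᵢ) = 5.54.
Posterior ∝ θ^(−7) · θ^(−6) = θ^(−13) on θ ≥ max(2.4, 5.54) = 5.54.
This density is strictly decreasing in θ, so the posterior mode lies at the lower boundary of the support.

θ̂_MAP = 5.54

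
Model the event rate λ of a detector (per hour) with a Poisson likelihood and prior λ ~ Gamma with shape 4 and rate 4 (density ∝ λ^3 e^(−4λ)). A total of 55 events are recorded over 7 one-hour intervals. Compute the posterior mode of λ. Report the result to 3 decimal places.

Σxᵢ = 55, n = 7.
Posterior ∝ λ^3e^(−4λ) · λ^55e^(−7λ) = λ^58e^(−11λ), i.e. Gamma(shape=59, rate=11).
The mode of a Gamma(a, b) with a ≥ 1 (shape–rate) is (a−1)/b = 58/11 ≈ 5.273.

λ̂_MAP = 5.273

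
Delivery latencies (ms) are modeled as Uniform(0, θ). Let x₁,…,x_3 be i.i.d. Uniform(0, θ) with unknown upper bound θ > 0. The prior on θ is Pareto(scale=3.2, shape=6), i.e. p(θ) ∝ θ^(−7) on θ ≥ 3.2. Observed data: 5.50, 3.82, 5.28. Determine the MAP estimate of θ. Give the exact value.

The Uniform(0, θ) likelihood is θ^(−n) for θ ≥ max(xᵢ), zero otherwise. Here max(xᵢ) = 5.50.
Posterior ∝ θ^(−7) · θ^(−3) = θ^(−10) on θ ≥ max(3.2, 5.50) = 5.50.
This density is strictly decreasing in θ, so the posterior mode lies at the lower boundary of the support.

θ̂_MAP = 5.50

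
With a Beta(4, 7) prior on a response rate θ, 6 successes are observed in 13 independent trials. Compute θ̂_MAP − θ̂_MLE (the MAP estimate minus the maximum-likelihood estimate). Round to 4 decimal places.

MAP − MLE = -0.0524

Posterior is Beta(10, 14); MAP = (10−1)/(24−2) = 9/22 ≈ 0.40909.
MLE ignores the prior: θ̂_MLE = k/n = 6/13 ≈ 0.46154.
Difference = 9/22 − 6/13 = -15/286 ≈ -0.0524.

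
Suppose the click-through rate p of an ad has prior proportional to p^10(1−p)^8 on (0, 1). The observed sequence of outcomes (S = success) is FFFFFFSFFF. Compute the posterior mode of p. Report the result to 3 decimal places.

The prior density ∝ p^10(1−p)^8 is the kernel of Beta(11, 9).
Data: 1 success in 10 trials (from the sequence). The binomial likelihood contributes p(1−p)^9, so the posterior is Beta(11+1, 9+9) = Beta(12, 18).
For Beta(a, b) with a, b > 1 the mode is (a−1)/(a+b−2) = 11/28 ≈ 0.393.

p̂_MAP = 0.393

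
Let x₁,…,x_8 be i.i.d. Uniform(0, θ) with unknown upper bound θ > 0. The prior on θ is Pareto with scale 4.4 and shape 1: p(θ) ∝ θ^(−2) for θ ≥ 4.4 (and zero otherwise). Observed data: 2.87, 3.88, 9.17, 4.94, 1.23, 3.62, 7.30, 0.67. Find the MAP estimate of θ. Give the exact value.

θ̂_MAP = 9.17

The Uniform(0, θ) likelihood is θ^(−n) for θ ≥ max(xᵢ), zero otherwise. Here max(xᵢ) = 9.17.
Posterior ∝ θ^(−2) · θ^(−8) = θ^(−10) on θ ≥ max(4.4, 9.17) = 9.17.
This density is strictly decreasing in θ, so the posterior mode lies at the lower boundary of the support.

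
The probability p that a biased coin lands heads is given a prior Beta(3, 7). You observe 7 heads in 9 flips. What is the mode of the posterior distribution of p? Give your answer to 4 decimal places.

Prior: Beta(3, 7).
Data: 7 successes in 9 trials. The binomial likelihood contributes p^7(1−p)^2, so the posterior is Beta(3+7, 7+2) = Beta(10, 9).
For Beta(a, b) with a, b > 1 the mode is (a−1)/(a+b−2) = 9/17 ≈ 0.5294.

p̂_MAP = 0.5294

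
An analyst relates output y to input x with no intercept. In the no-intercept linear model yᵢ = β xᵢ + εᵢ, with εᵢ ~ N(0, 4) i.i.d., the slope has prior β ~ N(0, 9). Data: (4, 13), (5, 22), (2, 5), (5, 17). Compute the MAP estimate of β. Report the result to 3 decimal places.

log p(β | y) = −Σ(yᵢ − βxᵢ)²/(2·4) − β²/(2·9) + const.
Setting the derivative to zero: Σxᵢ(yᵢ − βxᵢ)/4 − β/9 = 0, so β = Σxᵢyᵢ / (Σxᵢ² + σ²/τ²).
Σxᵢyᵢ = 4·13 + 5·22 + 2·5 + 5·17 = 257; Σxᵢ² = 70; σ²/τ² = 4/9.
β̂_MAP = 257 / (70 + 4/9) = 257/(634/9) = 2313/634 ≈ 3.648.

β̂_MAP = 3.648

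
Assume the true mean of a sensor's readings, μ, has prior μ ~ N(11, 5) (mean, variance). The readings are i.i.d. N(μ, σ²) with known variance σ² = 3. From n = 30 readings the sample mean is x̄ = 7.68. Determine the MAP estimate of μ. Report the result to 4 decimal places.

n = 30, x̄ = 7.68.
For a Normal prior and Normal likelihood with known variance, the posterior is Normal; its mode equals its mean, the precision-weighted average.
Prior precision 1/σ₀² = 1/5 = 0.2; data precision n/σ² = 30/3 = 10.
μ̂ = (0.2·11 + 10·7.68) / (0.2 + 10) = 79/10.2 = 395/51 ≈ 7.7451.

μ̂_MAP = 7.7451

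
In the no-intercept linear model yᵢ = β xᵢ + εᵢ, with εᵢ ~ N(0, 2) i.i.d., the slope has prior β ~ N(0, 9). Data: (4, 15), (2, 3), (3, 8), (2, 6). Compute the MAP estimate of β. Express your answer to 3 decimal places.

β̂_MAP = 3.070

log p(β | y) = −Σ(yᵢ − βxᵢ)²/(2·2) − β²/(2·9) + const.
Setting the derivative to zero: Σxᵢ(yᵢ − βxᵢ)/2 − β/9 = 0, so β = Σxᵢyᵢ / (Σxᵢ² + σ²/τ²).
Σxᵢyᵢ = 4·15 + 2·3 + 3·8 + 2·6 = 102; Σxᵢ² = 33; σ²/τ² = 2/9.
β̂_MAP = 102 / (33 + 2/9) = 102/(299/9) = 918/299 ≈ 3.070.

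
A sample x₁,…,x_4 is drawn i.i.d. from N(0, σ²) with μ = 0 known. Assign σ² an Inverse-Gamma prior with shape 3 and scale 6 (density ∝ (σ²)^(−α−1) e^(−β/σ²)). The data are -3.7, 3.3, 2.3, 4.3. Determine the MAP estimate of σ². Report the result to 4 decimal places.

Sum of squared deviations about the known mean: SS = (-3.7−0)² + (3.3−0)² + (2.3−0)² + (4.3−0)² = 48.36.
The Normal likelihood contributes (σ²)^(−n/2) exp(−SS/(2σ²)), so the posterior is Inverse-Gamma(α + n/2, β + SS/2) = Inverse-Gamma(5, 30.18).
The mode of Inverse-Gamma(a, b) is b/(a+1) = 30.18/6 ≈ 5.0300.

σ̂²_MAP = 5.0300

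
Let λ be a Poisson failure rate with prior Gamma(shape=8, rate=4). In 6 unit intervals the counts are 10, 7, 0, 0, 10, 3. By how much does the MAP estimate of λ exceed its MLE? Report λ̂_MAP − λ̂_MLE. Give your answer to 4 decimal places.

Σxᵢ = 30. Posterior is Gamma(38, 10); MAP = (38−1)/10 = 37/10 ≈ 3.70000.
MLE = x̄ = 30/6 ≈ 5.00000.
Difference = 37/10 − 30/6 = -13/10 ≈ -1.3000.

MAP − MLE = -1.3000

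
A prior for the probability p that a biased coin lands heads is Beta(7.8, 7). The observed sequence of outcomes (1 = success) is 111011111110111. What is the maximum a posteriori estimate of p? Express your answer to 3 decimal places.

Prior: Beta(7.8, 7).
Data: 13 successes in 15 trials (from the sequence). The binomial likelihood contributes p^13(1−p)^2, so the posterior is Beta(7.8+13, 7+2) = Beta(20.8, 9).
For Beta(a, b) with a, b > 1 the mode is (a−1)/(a+b−2) = 19.8/27.8 ≈ 0.712.

p̂_MAP = 0.712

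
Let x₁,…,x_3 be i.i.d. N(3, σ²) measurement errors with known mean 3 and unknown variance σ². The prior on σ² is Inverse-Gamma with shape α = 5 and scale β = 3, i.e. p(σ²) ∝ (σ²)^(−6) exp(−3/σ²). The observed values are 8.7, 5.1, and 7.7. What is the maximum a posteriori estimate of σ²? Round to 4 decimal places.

Sum of squared deviations about the known mean: SS = (8.7−3)² + (5.1−3)² + (7.7−3)² = 58.99.
The Normal likelihood contributes (σ²)^(−n/2) exp(−SS/(2σ²)), so the posterior is Inverse-Gamma(α + n/2, β + SS/2) = Inverse-Gamma(6.5, 32.495).
The mode of Inverse-Gamma(a, b) is b/(a+1) = 32.495/7.5 ≈ 4.3327.

σ̂²_MAP = 4.3327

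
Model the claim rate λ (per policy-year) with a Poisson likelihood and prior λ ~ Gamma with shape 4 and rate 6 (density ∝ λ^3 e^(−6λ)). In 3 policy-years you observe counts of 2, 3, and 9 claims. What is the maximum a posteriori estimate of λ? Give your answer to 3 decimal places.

λ̂_MAP = 1.889

Σxᵢ = 2+3+9 = 14, with n = 3.
Posterior ∝ λ^3e^(−6λ) · λ^14e^(−3λ) = λ^17e^(−9λ), i.e. Gamma(shape=18, rate=9).
The mode of a Gamma(a, b) with a ≥ 1 (shape–rate) is (a−1)/b = 17/9 ≈ 1.889.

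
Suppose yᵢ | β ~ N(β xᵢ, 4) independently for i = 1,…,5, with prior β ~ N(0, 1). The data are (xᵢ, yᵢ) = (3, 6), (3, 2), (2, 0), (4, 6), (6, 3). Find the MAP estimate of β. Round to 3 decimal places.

β̂_MAP = 0.846

log p(β | y) = −Σ(yᵢ − βxᵢ)²/(2·4) − β²/(2·1) + const.
Setting the derivative to zero: Σxᵢ(yᵢ − βxᵢ)/4 − β/1 = 0, so β = Σxᵢyᵢ / (Σxᵢ² + σ²/τ²).
Σxᵢyᵢ = 3·6 + 3·2 + 2·0 + 4·6 + 6·3 = 66; Σxᵢ² = 74; σ²/τ² = 4.
β̂_MAP = 66 / (74 + 4) = 66/78 ≈ 0.846.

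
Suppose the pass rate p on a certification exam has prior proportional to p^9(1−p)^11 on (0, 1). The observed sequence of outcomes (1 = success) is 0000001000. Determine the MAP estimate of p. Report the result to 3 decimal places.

p̂_MAP = 0.333

The prior density ∝ p^9(1−p)^11 is the kernel of Beta(10, 12).
Data: 1 success in 10 trials (from the sequence). The binomial likelihood contributes p(1−p)^9, so the posterior is Beta(10+1, 12+9) = Beta(11, 21).
For Beta(a, b) with a, b > 1 the mode is (a−1)/(a+b−2) = 10/30 ≈ 0.333.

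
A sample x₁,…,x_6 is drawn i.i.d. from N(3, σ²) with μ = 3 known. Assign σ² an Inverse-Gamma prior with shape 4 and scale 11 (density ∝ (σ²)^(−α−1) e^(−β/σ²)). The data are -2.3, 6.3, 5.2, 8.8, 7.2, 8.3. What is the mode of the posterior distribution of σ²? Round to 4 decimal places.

Sum of squared deviations about the known mean: SS = (-2.3−3)² + (6.3−3)² + (5.2−3)² + (8.8−3)² + (7.2−3)² + (8.3−3)² = 123.19.
The Normal likelihood contributes (σ²)^(−n/2) exp(−SS/(2σ²)), so the posterior is Inverse-Gamma(α + n/2, β + SS/2) = Inverse-Gamma(7, 72.595).
The mode of Inverse-Gamma(a, b) is b/(a+1) = 72.595/8 ≈ 9.0744.

σ̂²_MAP = 9.0744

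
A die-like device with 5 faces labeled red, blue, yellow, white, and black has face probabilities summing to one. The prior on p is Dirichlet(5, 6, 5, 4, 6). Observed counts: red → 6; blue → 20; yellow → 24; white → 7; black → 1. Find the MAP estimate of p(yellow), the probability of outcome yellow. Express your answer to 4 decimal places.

The posterior is Dirichlet(αᵢ + nᵢ) = Dirichlet(11, 26, 29, 11, 7).
For a Dirichlet(a₁,…,a_K) with all aᵢ > 1, the mode has j-th component (aⱼ − 1)/(Σaᵢ − K).
Here Σaᵢ = 84 and K = 5, so p(yellow) = (29 − 1)/(84 − 5) = 28/79 ≈ 0.3544.

MAP estimate of p(yellow) = 0.3544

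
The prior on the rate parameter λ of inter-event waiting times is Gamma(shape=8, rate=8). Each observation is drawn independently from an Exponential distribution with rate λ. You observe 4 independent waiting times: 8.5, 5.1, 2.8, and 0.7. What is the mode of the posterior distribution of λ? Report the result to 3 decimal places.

The Exponential(rate=λ) likelihood is ∝ λ^n e^(−λΣtᵢ). Here n = 4 and Σtᵢ = 8.5 + 5.1 + 2.8 + 0.7 = 17.1.
Posterior ∝ λ^7e^(−8λ) · λ^4e^(−17.1λ) = λ^11e^(−25.1λ), i.e. Gamma(12, 25.1).
Mode = (a−1)/b = 11/25.1 ≈ 0.438.

λ̂_MAP = 0.438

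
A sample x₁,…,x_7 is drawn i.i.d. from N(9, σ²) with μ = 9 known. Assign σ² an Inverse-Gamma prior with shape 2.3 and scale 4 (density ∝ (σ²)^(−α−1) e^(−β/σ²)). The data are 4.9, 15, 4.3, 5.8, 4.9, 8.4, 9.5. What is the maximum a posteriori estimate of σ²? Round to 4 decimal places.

Sum of squared deviations about the known mean: SS = (4.9−9)² + (15−9)² + (4.3−9)² + (5.8−9)² + (4.9−9)² + (8.4−9)² + (9.5−9)² = 102.56.
The Normal likelihood contributes (σ²)^(−n/2) exp(−SS/(2σ²)), so the posterior is Inverse-Gamma(α + n/2, β + SS/2) = Inverse-Gamma(5.8, 55.28).
The mode of Inverse-Gamma(a, b) is b/(a+1) = 55.28/6.8 ≈ 8.1294.

σ̂²_MAP = 8.1294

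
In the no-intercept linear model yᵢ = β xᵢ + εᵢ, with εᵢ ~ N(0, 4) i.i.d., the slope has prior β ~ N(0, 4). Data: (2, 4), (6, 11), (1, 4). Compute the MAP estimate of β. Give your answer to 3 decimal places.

β̂_MAP = 1.857

log p(β | y) = −Σ(yᵢ − βxᵢ)²/(2·4) − β²/(2·4) + const.
Setting the derivative to zero: Σxᵢ(yᵢ − βxᵢ)/4 − β/4 = 0, so β = Σxᵢyᵢ / (Σxᵢ² + σ²/τ²).
Σxᵢyᵢ = 2·4 + 6·11 + 1·4 = 78; Σxᵢ² = 41; σ²/τ² = 1.
β̂_MAP = 78 / (41 + 1) = 78/42 ≈ 1.857.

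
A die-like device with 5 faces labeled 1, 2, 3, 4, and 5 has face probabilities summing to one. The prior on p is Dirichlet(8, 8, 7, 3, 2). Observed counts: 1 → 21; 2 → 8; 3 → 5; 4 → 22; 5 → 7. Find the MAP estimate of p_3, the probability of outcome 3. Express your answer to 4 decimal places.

The posterior is Dirichlet(αᵢ + nᵢ) = Dirichlet(29, 16, 12, 25, 9).
For a Dirichlet(a₁,…,a_K) with all aᵢ > 1, the mode has j-th component (aⱼ − 1)/(Σaᵢ − K).
Here Σaᵢ = 91 and K = 5, so p_3 = (12 − 1)/(91 − 5) = 11/86 ≈ 0.1279.

MAP estimate: 0.1279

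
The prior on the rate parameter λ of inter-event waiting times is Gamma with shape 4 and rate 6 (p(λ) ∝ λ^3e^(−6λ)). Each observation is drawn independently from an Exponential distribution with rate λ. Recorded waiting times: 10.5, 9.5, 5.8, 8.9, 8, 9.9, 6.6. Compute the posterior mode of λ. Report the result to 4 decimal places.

λ̂_MAP = 0.1534

The Exponential(rate=λ) likelihood is ∝ λ^n e^(−λΣtᵢ). Here n = 7 and Σtᵢ = 10.5 + 9.5 + 5.8 + 8.9 + 8 + 9.9 + 6.6 = 59.2.
Posterior ∝ λ^3e^(−6λ) · λ^7e^(−59.2λ) = λ^10e^(−65.2λ), i.e. Gamma(11, 65.2).
Mode = (a−1)/b = 10/65.2 ≈ 0.1534.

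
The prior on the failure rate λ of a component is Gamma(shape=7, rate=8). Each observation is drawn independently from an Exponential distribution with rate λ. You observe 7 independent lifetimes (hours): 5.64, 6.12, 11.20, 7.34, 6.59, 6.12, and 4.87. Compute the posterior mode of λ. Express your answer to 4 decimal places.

The Exponential(rate=λ) likelihood is ∝ λ^n e^(−λΣtᵢ). Here n = 7 and Σtᵢ = 5.64 + 6.12 + 11.20 + 7.34 + 6.59 + 6.12 + 4.87 = 47.88.
Posterior ∝ λ^6e^(−8λ) · λ^7e^(−47.88λ) = λ^13e^(−55.88λ), i.e. Gamma(14, 55.88).
Mode = (a−1)/b = 13/55.88 ≈ 0.2326.

λ̂_MAP = 0.2326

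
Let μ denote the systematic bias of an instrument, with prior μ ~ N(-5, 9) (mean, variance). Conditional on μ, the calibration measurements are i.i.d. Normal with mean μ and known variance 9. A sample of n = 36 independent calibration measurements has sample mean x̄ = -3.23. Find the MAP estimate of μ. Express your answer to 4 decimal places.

μ̂_MAP = -3.2778

n = 36, x̄ = -3.23.
For a Normal prior and Normal likelihood with known variance, the posterior is Normal; its mode equals its mean, the precision-weighted average.
Prior precision 1/σ₀² = 1/9; data precision n/σ² = 36/9 = 4.
μ̂ = ((1/9)·(-5) + 4·(-3.23)) / (1/9 + 4) = (-3032/225)/(37/9) = -3032/925 ≈ -3.2778.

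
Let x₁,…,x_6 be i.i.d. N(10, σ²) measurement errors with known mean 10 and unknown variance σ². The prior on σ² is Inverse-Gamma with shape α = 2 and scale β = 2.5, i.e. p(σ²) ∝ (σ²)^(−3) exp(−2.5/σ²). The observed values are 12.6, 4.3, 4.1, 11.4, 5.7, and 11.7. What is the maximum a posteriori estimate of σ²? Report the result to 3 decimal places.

Sum of squared deviations about the known mean: SS = (12.6−10)² + (4.3−10)² + (4.1−10)² + (11.4−10)² + (5.7−10)² + (11.7−10)² = 97.4.
The Normal likelihood contributes (σ²)^(−n/2) exp(−SS/(2σ²)), so the posterior is Inverse-Gamma(α + n/2, β + SS/2) = Inverse-Gamma(5, 51.2).
The mode of Inverse-Gamma(a, b) is b/(a+1) = 51.2/6 ≈ 8.533.

σ̂²_MAP = 8.533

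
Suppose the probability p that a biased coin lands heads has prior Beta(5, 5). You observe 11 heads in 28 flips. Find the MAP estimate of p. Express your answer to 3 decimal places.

p̂_MAP = 0.417

Prior: Beta(5, 5).
Data: 11 successes in 28 trials. The binomial likelihood contributes p^11(1−p)^17, so the posterior is Beta(5+11, 5+17) = Beta(16, 22).
For Beta(a, b) with a, b > 1 the mode is (a−1)/(a+b−2) = 15/36 ≈ 0.417.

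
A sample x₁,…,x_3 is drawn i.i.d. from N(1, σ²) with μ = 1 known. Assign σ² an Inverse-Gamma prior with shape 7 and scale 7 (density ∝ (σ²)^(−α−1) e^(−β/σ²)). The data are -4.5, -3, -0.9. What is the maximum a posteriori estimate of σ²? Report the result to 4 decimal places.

Sum of squared deviations about the known mean: SS = (-4.5−1)² + (-3−1)² + (-0.9−1)² = 49.86.
The Normal likelihood contributes (σ²)^(−n/2) exp(−SS/(2σ²)), so the posterior is Inverse-Gamma(α + n/2, β + SS/2) = Inverse-Gamma(8.5, 31.93).
The mode of Inverse-Gamma(a, b) is b/(a+1) = 31.93/9.5 ≈ 3.3611.

σ̂²_MAP = 3.3611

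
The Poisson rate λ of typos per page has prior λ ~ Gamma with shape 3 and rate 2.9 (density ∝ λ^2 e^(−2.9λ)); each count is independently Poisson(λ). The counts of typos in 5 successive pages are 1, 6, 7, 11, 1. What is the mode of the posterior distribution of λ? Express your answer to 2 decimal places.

Σxᵢ = 1+6+7+11+1 = 26, with n = 5.
Posterior ∝ λ^2e^(−2.9λ) · λ^26e^(−5λ) = λ^28e^(−7.9λ), i.e. Gamma(shape=29, rate=7.9).
The mode of a Gamma(a, b) with a ≥ 1 (shape–rate) is (a−1)/b = 28/7.9 ≈ 3.54.

λ̂_MAP = 3.54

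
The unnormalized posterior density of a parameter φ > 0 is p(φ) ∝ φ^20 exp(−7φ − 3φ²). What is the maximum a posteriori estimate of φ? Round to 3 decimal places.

φ̂_MAP = 1.333

ℓ'(φ) = 20/φ − 7 − 6φ. Setting this to zero and multiplying by φ: 6φ² + 7φ − 20 = 0.
φ = (−7 + √(7² + 4·6·20)) / (2·6) = (−7 + √529) / 12 = (−7 + 23)/12 = 4/3.
ℓ''(φ) = −20/φ² − 6 < 0, confirming a maximum.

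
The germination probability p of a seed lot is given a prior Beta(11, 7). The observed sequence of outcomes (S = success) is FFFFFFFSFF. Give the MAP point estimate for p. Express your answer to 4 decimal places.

Prior: Beta(11, 7).
Data: 1 success in 10 trials (from the sequence). The binomial likelihood contributes p(1−p)^9, so the posterior is Beta(11+1, 7+9) = Beta(12, 16).
For Beta(a, b) with a, b > 1 the mode is (a−1)/(a+b−2) = 11/26 ≈ 0.4231.

p̂_MAP = 0.4231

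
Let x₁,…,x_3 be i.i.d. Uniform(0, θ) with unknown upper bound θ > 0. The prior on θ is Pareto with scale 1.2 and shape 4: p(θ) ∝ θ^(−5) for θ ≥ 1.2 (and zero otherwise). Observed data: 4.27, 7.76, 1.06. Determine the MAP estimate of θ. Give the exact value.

The Uniform(0, θ) likelihood is θ^(−n) for θ ≥ max(xᵢ), zero otherwise. Here max(xᵢ) = 7.76.
Posterior ∝ θ^(−5) · θ^(−3) = θ^(−8) on θ ≥ max(1.2, 7.76) = 7.76.
This density is strictly decreasing in θ, so the posterior mode lies at the lower boundary of the support.

θ̂_MAP = 7.76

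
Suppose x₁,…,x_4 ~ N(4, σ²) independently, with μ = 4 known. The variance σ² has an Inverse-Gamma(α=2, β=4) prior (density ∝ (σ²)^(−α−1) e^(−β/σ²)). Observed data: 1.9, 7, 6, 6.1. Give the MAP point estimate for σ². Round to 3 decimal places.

Sum of squared deviations about the known mean: SS = (1.9−4)² + (7−4)² + (6−4)² + (6.1−4)² = 21.82.
The Normal likelihood contributes (σ²)^(−n/2) exp(−SS/(2σ²)), so the posterior is Inverse-Gamma(α + n/2, β + SS/2) = Inverse-Gamma(4, 14.91).
The mode of Inverse-Gamma(a, b) is b/(a+1) = 14.91/5 ≈ 2.982.

σ̂²_MAP = 2.982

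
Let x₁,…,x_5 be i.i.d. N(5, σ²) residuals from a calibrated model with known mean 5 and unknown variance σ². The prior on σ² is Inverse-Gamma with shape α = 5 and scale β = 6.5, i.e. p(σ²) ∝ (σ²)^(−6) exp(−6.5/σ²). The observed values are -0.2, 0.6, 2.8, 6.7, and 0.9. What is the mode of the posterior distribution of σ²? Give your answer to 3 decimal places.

Sum of squared deviations about the known mean: SS = (-0.2−5)² + (0.6−5)² + (2.8−5)² + (6.7−5)² + (0.9−5)² = 70.94.
The Normal likelihood contributes (σ²)^(−n/2) exp(−SS/(2σ²)), so the posterior is Inverse-Gamma(α + n/2, β + SS/2) = Inverse-Gamma(7.5, 41.97).
The mode of Inverse-Gamma(a, b) is b/(a+1) = 41.97/8.5 ≈ 4.938.

σ̂²_MAP = 4.938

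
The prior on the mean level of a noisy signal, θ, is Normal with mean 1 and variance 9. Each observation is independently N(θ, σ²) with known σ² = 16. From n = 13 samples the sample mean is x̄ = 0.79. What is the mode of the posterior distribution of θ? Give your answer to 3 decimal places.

n = 13, x̄ = 0.79.
For a Normal prior and Normal likelihood with known variance, the posterior is Normal; its mode equals its mean, the precision-weighted average.
Prior precision 1/σ₀² = 1/9; data precision n/σ² = 13/16 = 0.8125.
θ̂ = ((1/9)·1 + 0.8125·0.79) / (1/9 + 0.8125) = (10843/14400)/(133/144) = 1549/1900 ≈ 0.815.

θ̂_MAP = 0.815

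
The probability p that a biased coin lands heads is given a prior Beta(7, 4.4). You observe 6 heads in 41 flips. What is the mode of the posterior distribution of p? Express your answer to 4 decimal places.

p̂_MAP = 0.2381

Prior: Beta(7, 4.4).
Data: 6 successes in 41 trials. The binomial likelihood contributes p^6(1−p)^35, so the posterior is Beta(7+6, 4.4+35) = Beta(13, 39.4).
For Beta(a, b) with a, b > 1 the mode is (a−1)/(a+b−2) = 12/50.4 ≈ 0.2381.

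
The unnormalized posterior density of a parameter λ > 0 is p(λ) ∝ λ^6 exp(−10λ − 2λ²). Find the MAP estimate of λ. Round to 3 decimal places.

ℓ'(λ) = 6/λ − 10 − 4λ. Setting this to zero and multiplying by λ: 4λ² + 10λ − 6 = 0.
λ = (−10 + √(10² + 4·4·6)) / (2·4) = (−10 + √196) / 8 = (−10 + 14)/8 = 1/2.
ℓ''(λ) = −6/λ² − 4 < 0, confirming a maximum.

λ̂_MAP = 0.500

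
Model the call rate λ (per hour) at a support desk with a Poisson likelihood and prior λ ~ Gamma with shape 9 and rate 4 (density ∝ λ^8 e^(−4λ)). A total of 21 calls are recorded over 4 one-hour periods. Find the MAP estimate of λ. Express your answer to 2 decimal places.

Σxᵢ = 21, n = 4.
Posterior ∝ λ^8e^(−4λ) · λ^21e^(−4λ) = λ^29e^(−8λ), i.e. Gamma(shape=30, rate=8).
The mode of a Gamma(a, b) with a ≥ 1 (shape–rate) is (a−1)/b = 29/8 ≈ 3.63.

λ̂_MAP = 3.63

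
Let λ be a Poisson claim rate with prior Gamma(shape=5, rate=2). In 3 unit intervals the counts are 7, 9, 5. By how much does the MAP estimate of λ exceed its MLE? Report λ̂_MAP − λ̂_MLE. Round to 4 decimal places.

MAP − MLE = -2.0000

Σxᵢ = 21. Posterior is Gamma(26, 5); MAP = (26−1)/5 = 25/5 ≈ 5.00000.
MLE = x̄ = 21/3 ≈ 7.00000.
Difference = 25/5 − 21/3 = -2 ≈ -2.0000.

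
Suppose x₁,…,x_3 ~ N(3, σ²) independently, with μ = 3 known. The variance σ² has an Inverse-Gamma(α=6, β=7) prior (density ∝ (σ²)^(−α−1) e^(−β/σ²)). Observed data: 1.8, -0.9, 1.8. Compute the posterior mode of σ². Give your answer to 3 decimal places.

σ̂²_MAP = 1.888

Sum of squared deviations about the known mean: SS = (1.8−3)² + (-0.9−3)² + (1.8−3)² = 18.09.
The Normal likelihood contributes (σ²)^(−n/2) exp(−SS/(2σ²)), so the posterior is Inverse-Gamma(α + n/2, β + SS/2) = Inverse-Gamma(7.5, 16.045).
The mode of Inverse-Gamma(a, b) is b/(a+1) = 16.045/8.5 ≈ 1.888.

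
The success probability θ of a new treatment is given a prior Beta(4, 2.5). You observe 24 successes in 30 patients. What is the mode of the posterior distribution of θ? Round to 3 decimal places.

Prior: Beta(4, 2.5).
Data: 24 successes in 30 trials. The binomial likelihood contributes θ^24(1−θ)^6, so the posterior is Beta(4+24, 2.5+6) = Beta(28, 8.5).
For Beta(a, b) with a, b > 1 the mode is (a−1)/(a+b−2) = 27/34.5 ≈ 0.783.

θ̂_MAP = 0.783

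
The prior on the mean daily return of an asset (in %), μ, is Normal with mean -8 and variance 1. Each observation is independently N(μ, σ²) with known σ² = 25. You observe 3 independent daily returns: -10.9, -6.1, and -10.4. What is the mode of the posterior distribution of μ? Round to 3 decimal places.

μ̂_MAP = -8.121

n = 3; x̄ = ((-10.9) + (-6.1) + (-10.4))/3 = -27.4/3 = -137/15 ≈ -9.1333.
For a Normal prior and Normal likelihood with known variance, the posterior is Normal; its mode equals its mean, the precision-weighted average.
Prior precision 1/σ₀² = 1/1 = 1; data precision n/σ² = 3/25 = 0.12.
μ̂ = (1·(-8) + 0.12·(-137/15)) / (1 + 0.12) = (-9.096)/1.12 = -1137/140 ≈ -8.121.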